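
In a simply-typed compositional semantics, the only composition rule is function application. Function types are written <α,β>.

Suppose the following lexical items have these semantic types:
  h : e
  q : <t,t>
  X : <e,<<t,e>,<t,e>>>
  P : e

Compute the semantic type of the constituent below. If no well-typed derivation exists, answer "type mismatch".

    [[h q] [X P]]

[h q]: e with <t,t> — neither is a function whose domain matches the other; composition fails here.

type mismatch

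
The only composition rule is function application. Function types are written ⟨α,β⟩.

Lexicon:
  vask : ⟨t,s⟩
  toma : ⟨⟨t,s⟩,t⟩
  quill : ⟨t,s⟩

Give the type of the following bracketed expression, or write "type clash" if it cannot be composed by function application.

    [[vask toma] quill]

[vask toma]: toma is ⟨⟨t,s⟩,t⟩, vask is ⟨t,s⟩; result t.
[[vask toma] quill]: quill is ⟨t,s⟩, [vask toma] is t; result s.

s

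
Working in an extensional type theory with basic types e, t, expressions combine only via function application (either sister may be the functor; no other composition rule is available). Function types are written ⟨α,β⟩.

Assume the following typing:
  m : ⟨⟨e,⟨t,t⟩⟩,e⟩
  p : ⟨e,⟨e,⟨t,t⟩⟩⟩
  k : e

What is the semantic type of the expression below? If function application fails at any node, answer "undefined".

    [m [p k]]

At [p k], p : ⟨e,⟨e,⟨t,t⟩⟩⟩ takes k : e, giving ⟨e,⟨t,t⟩⟩.
At [m [p k]], m : ⟨⟨e,⟨t,t⟩⟩,e⟩ takes [p k] : ⟨e,⟨t,t⟩⟩, giving e.

e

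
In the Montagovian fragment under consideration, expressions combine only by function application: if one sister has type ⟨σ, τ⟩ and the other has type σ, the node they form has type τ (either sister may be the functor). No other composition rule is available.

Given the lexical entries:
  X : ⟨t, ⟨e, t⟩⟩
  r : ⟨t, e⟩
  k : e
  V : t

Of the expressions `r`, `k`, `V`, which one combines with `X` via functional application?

V

r : ⟨t, e⟩ — X needs t; r needs t; neither fits.
k : e — X needs t; k needs nothing (atomic); neither fits.
V — combines: X : ⟨t, ⟨e, t⟩⟩ takes V : t as argument, giving ⟨e, t⟩.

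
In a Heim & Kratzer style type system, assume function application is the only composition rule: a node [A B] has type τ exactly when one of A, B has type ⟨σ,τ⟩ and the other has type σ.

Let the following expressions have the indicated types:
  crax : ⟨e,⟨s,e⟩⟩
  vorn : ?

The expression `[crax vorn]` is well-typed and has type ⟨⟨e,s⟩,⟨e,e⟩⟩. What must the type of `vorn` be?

[crax vorn] must have type ⟨⟨e,s⟩,⟨e,e⟩⟩. The sister crax has type ⟨e,⟨s,e⟩⟩; that is not a function onto ⟨⟨e,s⟩,⟨e,e⟩⟩, so vorn must be the functor, of type ⟨⟨e,⟨s,e⟩⟩,⟨⟨e,s⟩,⟨e,e⟩⟩⟩.

⟨⟨e,⟨s,e⟩⟩,⟨⟨e,s⟩,⟨e,e⟩⟩⟩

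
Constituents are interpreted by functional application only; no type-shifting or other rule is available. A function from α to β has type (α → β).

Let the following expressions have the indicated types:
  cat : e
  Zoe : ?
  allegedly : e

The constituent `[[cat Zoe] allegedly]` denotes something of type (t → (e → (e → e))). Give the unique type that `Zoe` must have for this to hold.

(e → (e → (t → (e → (e → e)))))

At [[cat Zoe] allegedly] (required: (t → (e → (e → e)))): allegedly is e, which is not a function with range (t → (e → (e → e))); hence [cat Zoe] is the functor — type (e → (t → (e → (e → e)))).
At [cat Zoe] (required: (e → (t → (e → (e → e))))): cat is e, which is not a function with range (e → (t → (e → (e → e)))); hence Zoe is the functor — type (e → (e → (t → (e → (e → e))))).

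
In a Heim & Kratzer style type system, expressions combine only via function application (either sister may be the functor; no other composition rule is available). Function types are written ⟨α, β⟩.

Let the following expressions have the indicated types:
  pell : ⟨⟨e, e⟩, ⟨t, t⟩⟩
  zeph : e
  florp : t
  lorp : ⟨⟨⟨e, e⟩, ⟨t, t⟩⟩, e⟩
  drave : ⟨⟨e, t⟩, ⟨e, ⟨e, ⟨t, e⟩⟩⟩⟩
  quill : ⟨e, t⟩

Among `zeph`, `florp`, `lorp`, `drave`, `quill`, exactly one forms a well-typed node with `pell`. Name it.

lorp

zeph : e — does not combine with pell.
florp : t — does not combine with pell.
lorp — combines: lorp : ⟨⟨⟨e, e⟩, ⟨t, t⟩⟩, e⟩ takes pell : ⟨⟨e, e⟩, ⟨t, t⟩⟩ as argument, giving e.
drave : ⟨⟨e, t⟩, ⟨e, ⟨e, ⟨t, e⟩⟩⟩⟩ — does not combine with pell.
quill : ⟨e, t⟩ — does not combine with pell.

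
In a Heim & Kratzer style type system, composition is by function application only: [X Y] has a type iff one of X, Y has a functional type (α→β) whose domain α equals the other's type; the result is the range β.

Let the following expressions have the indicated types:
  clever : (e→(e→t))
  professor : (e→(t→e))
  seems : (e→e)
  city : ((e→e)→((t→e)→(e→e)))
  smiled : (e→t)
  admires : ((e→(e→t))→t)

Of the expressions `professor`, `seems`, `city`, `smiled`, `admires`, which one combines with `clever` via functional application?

professor : (e→(t→e)) — clever needs e; professor needs e; neither fits.
seems : (e→e) — clever needs e; seems needs e; neither fits.
city : ((e→e)→((t→e)→(e→e))) — clever needs e; city needs (e→e); neither fits.
smiled : (e→t) — clever needs e; smiled needs e; neither fits.
admires — combines: admires : ((e→(e→t))→t) takes clever : (e→(e→t)) as argument, giving t.

admires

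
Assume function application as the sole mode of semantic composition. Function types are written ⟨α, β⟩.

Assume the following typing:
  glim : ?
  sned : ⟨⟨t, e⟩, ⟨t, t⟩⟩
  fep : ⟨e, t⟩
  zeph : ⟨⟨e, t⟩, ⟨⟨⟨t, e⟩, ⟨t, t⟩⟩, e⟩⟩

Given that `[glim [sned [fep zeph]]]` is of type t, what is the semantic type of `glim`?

⟨e, t⟩

[glim [sned [fep zeph]]] is required to be t. [sned [fep zeph]] : e cannot yield t as functor, so glim : ⟨e, t⟩.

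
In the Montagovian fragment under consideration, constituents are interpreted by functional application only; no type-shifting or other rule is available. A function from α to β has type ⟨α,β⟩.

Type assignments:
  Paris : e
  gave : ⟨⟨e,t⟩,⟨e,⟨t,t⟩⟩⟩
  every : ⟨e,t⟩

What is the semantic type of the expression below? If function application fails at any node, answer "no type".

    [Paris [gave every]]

[gave every]: ⟨⟨e,t⟩,⟨e,⟨t,t⟩⟩⟩ applied to ⟨e,t⟩ yields ⟨e,⟨t,t⟩⟩.
[Paris [gave every]]: ⟨e,⟨t,t⟩⟩ applied to e yields ⟨t,t⟩.

⟨t,t⟩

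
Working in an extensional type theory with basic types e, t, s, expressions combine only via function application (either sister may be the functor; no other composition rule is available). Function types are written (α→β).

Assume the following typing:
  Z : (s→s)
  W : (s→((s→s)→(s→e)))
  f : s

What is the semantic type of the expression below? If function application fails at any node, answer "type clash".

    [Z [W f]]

[W f]: functor W : (s→((s→s)→(s→e))), argument f : s; result ((s→s)→(s→e)).
[Z [W f]]: functor [W f] : ((s→s)→(s→e)), argument Z : (s→s); result (s→e).

(s→e)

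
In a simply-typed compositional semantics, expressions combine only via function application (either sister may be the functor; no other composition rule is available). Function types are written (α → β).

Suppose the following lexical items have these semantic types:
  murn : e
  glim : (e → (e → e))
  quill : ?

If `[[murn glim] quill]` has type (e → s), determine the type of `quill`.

((e → e) → (e → s))

At [[murn glim] quill] (required: (e → s)): [murn glim] is (e → e), which is not a function with range (e → s); hence quill is the functor — type ((e → e) → (e → s)).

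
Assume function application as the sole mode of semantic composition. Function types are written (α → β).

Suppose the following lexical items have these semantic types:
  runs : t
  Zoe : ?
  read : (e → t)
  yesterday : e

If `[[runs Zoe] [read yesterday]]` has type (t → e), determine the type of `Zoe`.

For [[runs Zoe] [read yesterday]] to have type (t → e) with [read yesterday] of type t, [runs Zoe] must be the function: [runs Zoe] : (t → (t → e)).
For [runs Zoe] to have type (t → (t → e)) with runs of type t, Zoe must be the function: Zoe : (t → (t → (t → e))).

(t → (t → (t → e)))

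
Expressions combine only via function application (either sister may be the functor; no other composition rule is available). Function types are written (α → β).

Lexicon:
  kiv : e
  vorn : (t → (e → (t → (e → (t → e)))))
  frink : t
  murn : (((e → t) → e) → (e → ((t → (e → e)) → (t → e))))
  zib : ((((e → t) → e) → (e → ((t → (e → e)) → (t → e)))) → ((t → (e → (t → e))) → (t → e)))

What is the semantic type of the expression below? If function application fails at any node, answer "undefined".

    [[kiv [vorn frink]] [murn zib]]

[vorn frink]: vorn is (t → (e → (t → (e → (t → e))))), frink is t; result (e → (t → (e → (t → e)))).
[kiv [vorn frink]]: [vorn frink] is (e → (t → (e → (t → e)))), kiv is e; result (t → (e → (t → e))).
[murn zib]: zib is ((((e → t) → e) → (e → ((t → (e → e)) → (t → e)))) → ((t → (e → (t → e))) → (t → e))), murn is (((e → t) → e) → (e → ((t → (e → e)) → (t → e)))); result ((t → (e → (t → e))) → (t → e)).
[[kiv [vorn frink]] [murn zib]]: [murn zib] is ((t → (e → (t → e))) → (t → e)), [kiv [vorn frink]] is (t → (e → (t → e))); result (t → e).

(t → e)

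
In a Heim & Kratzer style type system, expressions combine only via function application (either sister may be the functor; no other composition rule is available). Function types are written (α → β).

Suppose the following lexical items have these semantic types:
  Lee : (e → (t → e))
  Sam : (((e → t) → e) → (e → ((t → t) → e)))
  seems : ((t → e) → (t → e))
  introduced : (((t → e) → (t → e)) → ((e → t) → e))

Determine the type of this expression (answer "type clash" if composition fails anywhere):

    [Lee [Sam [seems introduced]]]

type clash

[seems introduced] — introduced of type (((t → e) → (t → e)) → ((e → t) → e)) combines with seems of type ((t → e) → (t → e)): type ((e → t) → e).
[Sam [seems introduced]] — Sam of type (((e → t) → e) → (e → ((t → t) → e))) combines with [seems introduced] of type ((e → t) → e): type (e → ((t → t) → e)).
At [Lee [Sam [seems introduced]]]: neither (e → (t → e)) nor (e → ((t → t) → e)) can take the other as argument; the node is ill-typed.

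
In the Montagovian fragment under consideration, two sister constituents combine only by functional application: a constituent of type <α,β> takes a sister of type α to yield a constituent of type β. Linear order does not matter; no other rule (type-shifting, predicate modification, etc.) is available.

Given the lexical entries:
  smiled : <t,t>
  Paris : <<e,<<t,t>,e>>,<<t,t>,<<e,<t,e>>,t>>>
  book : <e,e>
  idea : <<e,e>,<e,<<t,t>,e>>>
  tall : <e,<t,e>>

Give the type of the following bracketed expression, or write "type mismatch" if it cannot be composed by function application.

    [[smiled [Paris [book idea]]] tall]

t

At [book idea], idea : <<e,e>,<e,<<t,t>,e>>> takes book : <e,e>, giving <e,<<t,t>,e>>.
At [Paris [book idea]], Paris : <<e,<<t,t>,e>>,<<t,t>,<<e,<t,e>>,t>>> takes [book idea] : <e,<<t,t>,e>>, giving <<t,t>,<<e,<t,e>>,t>>.
At [smiled [Paris [book idea]]], [Paris [book idea]] : <<t,t>,<<e,<t,e>>,t>> takes smiled : <t,t>, giving <<e,<t,e>>,t>.
At [[smiled [Paris [book idea]]] tall], [smiled [Paris [book idea]]] : <<e,<t,e>>,t> takes tall : <e,<t,e>>, giving t.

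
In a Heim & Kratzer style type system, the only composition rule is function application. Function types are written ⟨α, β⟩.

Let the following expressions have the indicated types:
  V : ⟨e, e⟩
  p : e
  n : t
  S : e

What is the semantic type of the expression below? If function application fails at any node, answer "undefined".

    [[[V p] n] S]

At [V p], V : ⟨e, e⟩ takes p : e, giving e.
[[V p] n]: e and t cannot combine by function application — type clash.

undefined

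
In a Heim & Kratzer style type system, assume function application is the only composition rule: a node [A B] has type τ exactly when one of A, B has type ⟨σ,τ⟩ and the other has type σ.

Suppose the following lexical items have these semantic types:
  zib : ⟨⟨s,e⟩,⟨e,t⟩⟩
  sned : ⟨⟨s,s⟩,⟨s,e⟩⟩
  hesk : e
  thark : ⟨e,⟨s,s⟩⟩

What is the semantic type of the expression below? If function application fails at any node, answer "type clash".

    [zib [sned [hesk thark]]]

[hesk thark]: functor thark : ⟨e,⟨s,s⟩⟩, argument hesk : e; result ⟨s,s⟩.
[sned [hesk thark]]: functor sned : ⟨⟨s,s⟩,⟨s,e⟩⟩, argument [hesk thark] : ⟨s,s⟩; result ⟨s,e⟩.
[zib [sned [hesk thark]]]: functor zib : ⟨⟨s,e⟩,⟨e,t⟩⟩, argument [sned [hesk thark]] : ⟨s,e⟩; result ⟨e,t⟩.

⟨e,t⟩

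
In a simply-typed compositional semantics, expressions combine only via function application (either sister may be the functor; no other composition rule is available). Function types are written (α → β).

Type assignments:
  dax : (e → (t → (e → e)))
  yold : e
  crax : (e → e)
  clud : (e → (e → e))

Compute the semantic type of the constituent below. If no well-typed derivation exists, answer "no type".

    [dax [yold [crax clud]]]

no type

[crax clud]: (e → e) and (e → (e → e)) cannot combine by function application — type clash.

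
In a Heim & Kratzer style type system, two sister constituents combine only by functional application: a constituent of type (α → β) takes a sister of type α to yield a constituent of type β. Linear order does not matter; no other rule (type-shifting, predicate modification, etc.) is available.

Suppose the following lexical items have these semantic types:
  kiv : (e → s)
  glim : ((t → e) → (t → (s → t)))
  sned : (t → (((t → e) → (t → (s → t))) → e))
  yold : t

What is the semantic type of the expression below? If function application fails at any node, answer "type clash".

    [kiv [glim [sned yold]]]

At [sned yold], sned : (t → (((t → e) → (t → (s → t))) → e)) takes yold : t, giving (((t → e) → (t → (s → t))) → e).
At [glim [sned yold]], [sned yold] : (((t → e) → (t → (s → t))) → e) takes glim : ((t → e) → (t → (s → t))), giving e.
At [kiv [glim [sned yold]]], kiv : (e → s) takes [glim [sned yold]] : e, giving s.

s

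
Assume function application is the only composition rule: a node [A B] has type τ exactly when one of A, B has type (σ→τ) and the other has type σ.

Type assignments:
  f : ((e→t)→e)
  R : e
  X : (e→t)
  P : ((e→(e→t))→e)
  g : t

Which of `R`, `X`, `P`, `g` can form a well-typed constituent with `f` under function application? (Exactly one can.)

R : e — no; f wants (e→t), and R wants nothing (atomic).
X — combines: f : ((e→t)→e) takes X : (e→t) as argument, giving e.
P : ((e→(e→t))→e) — no; f wants (e→t), and P wants (e→(e→t)).
g : t — no; f wants (e→t), and g wants nothing (atomic).

X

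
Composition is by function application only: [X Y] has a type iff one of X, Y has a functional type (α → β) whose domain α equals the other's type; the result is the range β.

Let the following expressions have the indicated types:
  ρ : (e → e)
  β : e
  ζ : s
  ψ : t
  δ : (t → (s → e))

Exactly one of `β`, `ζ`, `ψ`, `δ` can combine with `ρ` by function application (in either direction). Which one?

β — combines: ρ : (e → e) takes β : e as argument, giving e.
ζ : s — does not combine with ρ.
ψ : t — does not combine with ρ.
δ : (t → (s → e)) — does not combine with ρ.

β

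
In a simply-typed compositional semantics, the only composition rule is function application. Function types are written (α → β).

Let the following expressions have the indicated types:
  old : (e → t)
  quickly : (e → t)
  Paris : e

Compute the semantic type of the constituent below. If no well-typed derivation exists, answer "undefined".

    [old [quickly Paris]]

undefined

[quickly Paris]: functor quickly : (e → t), argument Paris : e; result t.
[old [quickly Paris]]: (e → t) and t cannot combine by function application — type clash.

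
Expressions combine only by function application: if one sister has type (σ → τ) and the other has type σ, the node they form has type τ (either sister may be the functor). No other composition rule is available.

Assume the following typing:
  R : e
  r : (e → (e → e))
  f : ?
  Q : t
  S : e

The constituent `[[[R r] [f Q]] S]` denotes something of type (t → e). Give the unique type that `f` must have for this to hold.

[[[R r] [f Q]] S] is required to be (t → e). S : e cannot yield (t → e) as functor, so [[R r] [f Q]] : (e → (t → e)).
[[R r] [f Q]] is required to be (e → (t → e)). [R r] : (e → e) cannot yield (e → (t → e)) as functor, so [f Q] : ((e → e) → (e → (t → e))).
[f Q] is required to be ((e → e) → (e → (t → e))). Q : t cannot yield ((e → e) → (e → (t → e))) as functor, so f : (t → ((e → e) → (e → (t → e)))).

(t → ((e → e) → (e → (t → e))))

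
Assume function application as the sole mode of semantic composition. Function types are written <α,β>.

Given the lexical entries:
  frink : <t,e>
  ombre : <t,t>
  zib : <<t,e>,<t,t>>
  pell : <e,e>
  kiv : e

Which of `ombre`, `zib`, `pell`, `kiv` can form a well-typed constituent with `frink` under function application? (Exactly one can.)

ombre : <t,t> — frink needs t; ombre needs t; neither fits.
zib — combines: zib : <<t,e>,<t,t>> takes frink : <t,e> as argument, giving <t,t>.
pell : <e,e> — frink needs t; pell needs e; neither fits.
kiv : e — frink needs t; kiv needs nothing (atomic); neither fits.

zib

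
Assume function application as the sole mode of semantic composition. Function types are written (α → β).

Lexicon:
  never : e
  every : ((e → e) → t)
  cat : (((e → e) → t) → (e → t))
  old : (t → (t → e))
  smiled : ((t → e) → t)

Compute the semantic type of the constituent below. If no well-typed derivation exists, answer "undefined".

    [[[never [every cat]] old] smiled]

t

[every cat]: functor cat : (((e → e) → t) → (e → t)), argument every : ((e → e) → t); result (e → t).
[never [every cat]]: functor [every cat] : (e → t), argument never : e; result t.
[[never [every cat]] old]: functor old : (t → (t → e)), argument [never [every cat]] : t; result (t → e).
[[[never [every cat]] old] smiled]: functor smiled : ((t → e) → t), argument [[never [every cat]] old] : (t → e); result t.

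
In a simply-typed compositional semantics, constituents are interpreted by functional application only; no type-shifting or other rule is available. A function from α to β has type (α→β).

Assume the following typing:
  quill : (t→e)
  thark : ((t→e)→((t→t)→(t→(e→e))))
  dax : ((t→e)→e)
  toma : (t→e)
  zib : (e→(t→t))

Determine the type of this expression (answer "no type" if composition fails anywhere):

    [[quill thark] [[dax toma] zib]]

[quill thark]: ((t→e)→((t→t)→(t→(e→e)))) applied to (t→e) yields ((t→t)→(t→(e→e))).
[dax toma]: ((t→e)→e) applied to (t→e) yields e.
[[dax toma] zib]: (e→(t→t)) applied to e yields (t→t).
[[quill thark] [[dax toma] zib]]: ((t→t)→(t→(e→e))) applied to (t→t) yields (t→(e→e)).

(t→(e→e))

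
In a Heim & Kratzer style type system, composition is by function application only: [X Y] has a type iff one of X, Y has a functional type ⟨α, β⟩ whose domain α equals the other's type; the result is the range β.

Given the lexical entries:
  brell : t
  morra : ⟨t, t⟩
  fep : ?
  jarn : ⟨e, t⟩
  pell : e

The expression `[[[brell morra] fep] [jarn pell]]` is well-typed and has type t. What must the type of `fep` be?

⟨t, ⟨t, t⟩⟩

For [[[brell morra] fep] [jarn pell]] to have type t with [jarn pell] of type t, [[brell morra] fep] must be the function: [[brell morra] fep] : ⟨t, t⟩.
For [[brell morra] fep] to have type ⟨t, t⟩ with [brell morra] of type t, fep must be the function: fep : ⟨t, ⟨t, t⟩⟩.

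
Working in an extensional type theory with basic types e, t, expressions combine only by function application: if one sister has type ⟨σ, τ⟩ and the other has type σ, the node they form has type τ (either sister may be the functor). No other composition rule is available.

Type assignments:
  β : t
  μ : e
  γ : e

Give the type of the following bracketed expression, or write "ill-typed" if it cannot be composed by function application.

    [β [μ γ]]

ill-typed

[μ γ]: e with e — neither is a function whose domain matches the other; composition fails here.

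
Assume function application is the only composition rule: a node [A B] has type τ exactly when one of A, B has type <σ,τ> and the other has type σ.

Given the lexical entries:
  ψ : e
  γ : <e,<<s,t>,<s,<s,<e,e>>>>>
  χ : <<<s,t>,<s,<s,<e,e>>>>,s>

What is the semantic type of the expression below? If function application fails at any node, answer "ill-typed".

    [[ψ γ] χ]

[ψ γ] — γ of type <e,<<s,t>,<s,<s,<e,e>>>>> combines with ψ of type e: type <<s,t>,<s,<s,<e,e>>>>.
[[ψ γ] χ] — χ of type <<<s,t>,<s,<s,<e,e>>>>,s> combines with [ψ γ] of type <<s,t>,<s,<s,<e,e>>>>: type s.

s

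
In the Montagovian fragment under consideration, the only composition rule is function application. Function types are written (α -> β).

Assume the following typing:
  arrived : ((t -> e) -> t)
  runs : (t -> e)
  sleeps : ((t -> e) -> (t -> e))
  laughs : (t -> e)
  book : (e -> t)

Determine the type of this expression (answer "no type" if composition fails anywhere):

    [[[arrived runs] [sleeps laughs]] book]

t

At [arrived runs], arrived : ((t -> e) -> t) takes runs : (t -> e), giving t.
At [sleeps laughs], sleeps : ((t -> e) -> (t -> e)) takes laughs : (t -> e), giving (t -> e).
At [[arrived runs] [sleeps laughs]], [sleeps laughs] : (t -> e) takes [arrived runs] : t, giving e.
At [[[arrived runs] [sleeps laughs]] book], book : (e -> t) takes [[arrived runs] [sleeps laughs]] : e, giving t.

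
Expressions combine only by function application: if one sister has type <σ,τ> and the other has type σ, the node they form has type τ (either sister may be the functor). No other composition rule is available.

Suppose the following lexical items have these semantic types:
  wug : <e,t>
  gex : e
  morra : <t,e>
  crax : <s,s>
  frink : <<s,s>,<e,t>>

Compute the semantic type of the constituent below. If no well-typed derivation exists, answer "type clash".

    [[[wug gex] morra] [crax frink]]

[wug gex] — wug of type <e,t> combines with gex of type e: type t.
[[wug gex] morra] — morra of type <t,e> combines with [wug gex] of type t: type e.
[crax frink] — frink of type <<s,s>,<e,t>> combines with crax of type <s,s>: type <e,t>.
[[[wug gex] morra] [crax frink]] — [crax frink] of type <e,t> combines with [[wug gex] morra] of type e: type t.

t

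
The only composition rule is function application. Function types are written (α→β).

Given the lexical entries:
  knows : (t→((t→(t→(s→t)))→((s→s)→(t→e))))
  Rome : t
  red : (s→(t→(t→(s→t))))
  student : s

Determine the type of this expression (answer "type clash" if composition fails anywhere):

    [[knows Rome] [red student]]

[knows Rome]: knows is (t→((t→(t→(s→t)))→((s→s)→(t→e)))), Rome is t; result ((t→(t→(s→t)))→((s→s)→(t→e))).
[red student]: red is (s→(t→(t→(s→t)))), student is s; result (t→(t→(s→t))).
[[knows Rome] [red student]]: [knows Rome] is ((t→(t→(s→t)))→((s→s)→(t→e))), [red student] is (t→(t→(s→t))); result ((s→s)→(t→e)).

((s→s)→(t→e))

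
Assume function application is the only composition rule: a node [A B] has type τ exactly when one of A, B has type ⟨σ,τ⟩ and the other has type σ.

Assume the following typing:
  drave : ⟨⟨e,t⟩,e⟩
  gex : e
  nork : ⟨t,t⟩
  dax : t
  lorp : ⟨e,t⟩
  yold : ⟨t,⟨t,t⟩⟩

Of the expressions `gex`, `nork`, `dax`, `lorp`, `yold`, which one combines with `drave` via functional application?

lorp

gex : e — neither side's domain matches the other.
nork : ⟨t,t⟩ — neither side's domain matches the other.
dax : t — neither side's domain matches the other.
lorp — combines: drave : ⟨⟨e,t⟩,e⟩ takes lorp : ⟨e,t⟩ as argument, giving e.
yold : ⟨t,⟨t,t⟩⟩ — neither side's domain matches the other.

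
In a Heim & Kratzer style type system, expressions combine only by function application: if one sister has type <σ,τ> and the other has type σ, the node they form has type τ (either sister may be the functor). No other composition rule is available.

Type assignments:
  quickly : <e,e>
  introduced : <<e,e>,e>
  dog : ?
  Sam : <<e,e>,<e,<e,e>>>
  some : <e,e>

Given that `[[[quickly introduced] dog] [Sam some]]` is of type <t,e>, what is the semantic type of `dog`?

<e,<<e,<e,e>>,<t,e>>>

For [[[quickly introduced] dog] [Sam some]] to have type <t,e> with [Sam some] of type <e,<e,e>>, [[quickly introduced] dog] must be the function: [[quickly introduced] dog] : <<e,<e,e>>,<t,e>>.
For [[quickly introduced] dog] to have type <<e,<e,e>>,<t,e>> with [quickly introduced] of type e, dog must be the function: dog : <e,<<e,<e,e>>,<t,e>>>.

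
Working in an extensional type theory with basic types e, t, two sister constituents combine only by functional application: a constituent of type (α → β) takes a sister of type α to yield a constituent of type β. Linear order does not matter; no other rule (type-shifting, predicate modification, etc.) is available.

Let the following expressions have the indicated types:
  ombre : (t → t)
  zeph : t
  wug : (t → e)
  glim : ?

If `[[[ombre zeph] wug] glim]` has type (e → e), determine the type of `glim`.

For [[[ombre zeph] wug] glim] to have type (e → e) with [[ombre zeph] wug] of type e, glim must be the function: glim : (e → (e → e)).

(e → (e → e))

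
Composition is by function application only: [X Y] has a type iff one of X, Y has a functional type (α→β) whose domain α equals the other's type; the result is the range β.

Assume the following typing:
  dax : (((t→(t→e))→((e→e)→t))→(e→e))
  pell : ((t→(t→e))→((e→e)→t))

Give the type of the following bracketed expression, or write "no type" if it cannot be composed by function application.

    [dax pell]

[dax pell]: dax is (((t→(t→e))→((e→e)→t))→(e→e)), pell is ((t→(t→e))→((e→e)→t)); result (e→e).

(e→e)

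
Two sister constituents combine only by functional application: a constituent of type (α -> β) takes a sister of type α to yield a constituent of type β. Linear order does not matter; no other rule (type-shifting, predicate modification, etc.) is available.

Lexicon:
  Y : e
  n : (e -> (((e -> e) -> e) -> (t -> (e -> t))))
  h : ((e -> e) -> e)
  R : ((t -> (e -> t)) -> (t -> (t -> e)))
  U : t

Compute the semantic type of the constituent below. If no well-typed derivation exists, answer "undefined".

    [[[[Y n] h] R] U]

(t -> e)

At [Y n], n : (e -> (((e -> e) -> e) -> (t -> (e -> t)))) takes Y : e, giving (((e -> e) -> e) -> (t -> (e -> t))).
At [[Y n] h], [Y n] : (((e -> e) -> e) -> (t -> (e -> t))) takes h : ((e -> e) -> e), giving (t -> (e -> t)).
At [[[Y n] h] R], R : ((t -> (e -> t)) -> (t -> (t -> e))) takes [[Y n] h] : (t -> (e -> t)), giving (t -> (t -> e)).
At [[[[Y n] h] R] U], [[[Y n] h] R] : (t -> (t -> e)) takes U : t, giving (t -> e).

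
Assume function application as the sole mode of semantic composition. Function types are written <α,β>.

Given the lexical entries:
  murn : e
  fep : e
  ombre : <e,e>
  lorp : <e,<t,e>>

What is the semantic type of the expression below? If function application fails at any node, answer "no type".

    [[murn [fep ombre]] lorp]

no type

[fep ombre]: <e,e> applied to e yields e.
[murn [fep ombre]]: e and e cannot combine by function application — type clash.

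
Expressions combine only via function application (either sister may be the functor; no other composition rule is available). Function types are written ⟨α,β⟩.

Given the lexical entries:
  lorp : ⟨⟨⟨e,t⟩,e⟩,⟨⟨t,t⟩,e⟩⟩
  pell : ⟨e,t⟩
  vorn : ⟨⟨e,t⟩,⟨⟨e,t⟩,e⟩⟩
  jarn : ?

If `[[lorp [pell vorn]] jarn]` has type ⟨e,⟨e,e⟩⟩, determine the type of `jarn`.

[[lorp [pell vorn]] jarn] must have type ⟨e,⟨e,e⟩⟩. The sister [lorp [pell vorn]] has type ⟨⟨t,t⟩,e⟩; that is not a function onto ⟨e,⟨e,e⟩⟩, so jarn must be the functor, of type ⟨⟨⟨t,t⟩,e⟩,⟨e,⟨e,e⟩⟩⟩.

⟨⟨⟨t,t⟩,e⟩,⟨e,⟨e,e⟩⟩⟩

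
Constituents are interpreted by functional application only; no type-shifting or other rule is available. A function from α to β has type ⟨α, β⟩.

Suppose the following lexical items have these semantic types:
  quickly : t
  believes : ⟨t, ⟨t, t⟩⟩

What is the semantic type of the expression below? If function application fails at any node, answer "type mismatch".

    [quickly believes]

[quickly believes]: ⟨t, ⟨t, t⟩⟩ applied to t yields ⟨t, t⟩.

⟨t, t⟩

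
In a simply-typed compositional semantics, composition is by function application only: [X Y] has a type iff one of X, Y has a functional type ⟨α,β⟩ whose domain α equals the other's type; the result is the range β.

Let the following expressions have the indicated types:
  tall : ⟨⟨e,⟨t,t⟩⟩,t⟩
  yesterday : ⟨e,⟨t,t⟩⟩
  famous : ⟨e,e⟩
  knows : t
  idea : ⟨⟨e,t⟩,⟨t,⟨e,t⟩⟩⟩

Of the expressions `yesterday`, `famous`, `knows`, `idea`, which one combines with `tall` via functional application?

yesterday — combines: tall : ⟨⟨e,⟨t,t⟩⟩,t⟩ takes yesterday : ⟨e,⟨t,t⟩⟩ as argument, giving t.
famous : ⟨e,e⟩ — does not combine with tall.
knows : t — does not combine with tall.
idea : ⟨⟨e,t⟩,⟨t,⟨e,t⟩⟩⟩ — does not combine with tall.

yesterday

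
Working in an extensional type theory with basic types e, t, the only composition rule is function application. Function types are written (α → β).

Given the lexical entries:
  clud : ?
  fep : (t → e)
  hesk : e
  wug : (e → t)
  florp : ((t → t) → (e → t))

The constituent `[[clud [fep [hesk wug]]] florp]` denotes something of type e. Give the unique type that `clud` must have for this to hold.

[[clud [fep [hesk wug]]] florp] is required to be e. florp : ((t → t) → (e → t)) cannot yield e as functor, so [clud [fep [hesk wug]]] : (((t → t) → (e → t)) → e).
[clud [fep [hesk wug]]] is required to be (((t → t) → (e → t)) → e). [fep [hesk wug]] : e cannot yield (((t → t) → (e → t)) → e) as functor, so clud : (e → (((t → t) → (e → t)) → e)).

(e → (((t → t) → (e → t)) → e))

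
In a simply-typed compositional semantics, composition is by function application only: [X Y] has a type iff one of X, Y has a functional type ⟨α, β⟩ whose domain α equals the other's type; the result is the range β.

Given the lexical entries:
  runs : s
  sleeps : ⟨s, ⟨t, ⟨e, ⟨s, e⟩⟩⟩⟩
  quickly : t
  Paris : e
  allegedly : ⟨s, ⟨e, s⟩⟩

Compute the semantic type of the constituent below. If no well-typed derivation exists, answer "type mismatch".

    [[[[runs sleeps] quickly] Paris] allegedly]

type mismatch

[runs sleeps] — sleeps of type ⟨s, ⟨t, ⟨e, ⟨s, e⟩⟩⟩⟩ combines with runs of type s: type ⟨t, ⟨e, ⟨s, e⟩⟩⟩.
[[runs sleeps] quickly] — [runs sleeps] of type ⟨t, ⟨e, ⟨s, e⟩⟩⟩ combines with quickly of type t: type ⟨e, ⟨s, e⟩⟩.
[[[runs sleeps] quickly] Paris] — [[runs sleeps] quickly] of type ⟨e, ⟨s, e⟩⟩ combines with Paris of type e: type ⟨s, e⟩.
[[[[runs sleeps] quickly] Paris] allegedly]: ⟨s, e⟩ with ⟨s, ⟨e, s⟩⟩ — neither is a function whose domain matches the other; composition fails here.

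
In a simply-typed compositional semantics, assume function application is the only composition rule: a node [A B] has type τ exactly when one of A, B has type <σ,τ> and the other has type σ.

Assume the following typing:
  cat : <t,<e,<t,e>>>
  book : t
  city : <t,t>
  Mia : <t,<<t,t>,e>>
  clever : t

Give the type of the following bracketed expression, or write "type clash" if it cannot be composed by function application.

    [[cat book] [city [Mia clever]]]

<t,e>

[cat book]: <t,<e,<t,e>>> applied to t yields <e,<t,e>>.
[Mia clever]: <t,<<t,t>,e>> applied to t yields <<t,t>,e>.
[city [Mia clever]]: <<t,t>,e> applied to <t,t> yields e.
[[cat book] [city [Mia clever]]]: <e,<t,e>> applied to e yields <t,e>.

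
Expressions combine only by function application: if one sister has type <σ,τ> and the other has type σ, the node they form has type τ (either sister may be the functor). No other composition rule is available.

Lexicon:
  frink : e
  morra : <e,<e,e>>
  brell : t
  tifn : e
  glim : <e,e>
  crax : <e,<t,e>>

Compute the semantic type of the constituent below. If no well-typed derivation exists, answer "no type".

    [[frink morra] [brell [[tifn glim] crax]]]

e

[frink morra]: functor morra : <e,<e,e>>, argument frink : e; result <e,e>.
[tifn glim]: functor glim : <e,e>, argument tifn : e; result e.
[[tifn glim] crax]: functor crax : <e,<t,e>>, argument [tifn glim] : e; result <t,e>.
[brell [[tifn glim] crax]]: functor [[tifn glim] crax] : <t,e>, argument brell : t; result e.
[[frink morra] [brell [[tifn glim] crax]]]: functor [frink morra] : <e,e>, argument [brell [[tifn glim] crax]] : e; result e.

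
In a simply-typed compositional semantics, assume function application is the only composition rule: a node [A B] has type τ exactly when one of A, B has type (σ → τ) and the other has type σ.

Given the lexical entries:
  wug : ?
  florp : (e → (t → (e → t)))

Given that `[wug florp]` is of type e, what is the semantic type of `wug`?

((e → (t → (e → t))) → e)

[wug florp] is required to be e. florp : (e → (t → (e → t))) cannot yield e as functor, so wug : ((e → (t → (e → t))) → e).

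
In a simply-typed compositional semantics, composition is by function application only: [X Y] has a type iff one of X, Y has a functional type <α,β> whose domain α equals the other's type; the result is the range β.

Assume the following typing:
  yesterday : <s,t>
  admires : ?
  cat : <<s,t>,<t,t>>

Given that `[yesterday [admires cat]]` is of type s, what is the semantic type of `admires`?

[yesterday [admires cat]] must have type s. The sister yesterday has type <s,t>; that is not a function onto s, so [admires cat] must be the functor, of type <<s,t>,s>.
[admires cat] must have type <<s,t>,s>. The sister cat has type <<s,t>,<t,t>>; that is not a function onto <<s,t>,s>, so admires must be the functor, of type <<<s,t>,<t,t>>,<<s,t>,s>>.

<<<s,t>,<t,t>>,<<s,t>,s>>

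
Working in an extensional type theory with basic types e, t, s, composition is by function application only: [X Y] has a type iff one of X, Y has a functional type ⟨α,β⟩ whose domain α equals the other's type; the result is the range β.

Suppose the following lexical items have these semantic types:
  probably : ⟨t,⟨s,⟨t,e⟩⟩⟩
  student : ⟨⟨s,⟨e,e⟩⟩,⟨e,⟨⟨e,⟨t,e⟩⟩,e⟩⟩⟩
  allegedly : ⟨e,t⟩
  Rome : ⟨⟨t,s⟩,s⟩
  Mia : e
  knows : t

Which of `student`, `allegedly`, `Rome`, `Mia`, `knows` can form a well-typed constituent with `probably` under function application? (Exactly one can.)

knows

student : ⟨⟨s,⟨e,e⟩⟩,⟨e,⟨⟨e,⟨t,e⟩⟩,e⟩⟩⟩ — no; probably wants t, and student wants ⟨s,⟨e,e⟩⟩.
allegedly : ⟨e,t⟩ — no; probably wants t, and allegedly wants e.
Rome : ⟨⟨t,s⟩,s⟩ — no; probably wants t, and Rome wants ⟨t,s⟩.
Mia : e — no; probably wants t, and Mia wants nothing (atomic).
knows — combines: probably : ⟨t,⟨s,⟨t,e⟩⟩⟩ takes knows : t as argument, giving ⟨s,⟨t,e⟩⟩.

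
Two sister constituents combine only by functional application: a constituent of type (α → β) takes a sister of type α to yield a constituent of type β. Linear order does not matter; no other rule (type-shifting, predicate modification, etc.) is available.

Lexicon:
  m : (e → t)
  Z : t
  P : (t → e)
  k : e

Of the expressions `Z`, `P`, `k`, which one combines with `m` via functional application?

k

Z : t — neither side's domain matches the other.
P : (t → e) — neither side's domain matches the other.
k — combines: m : (e → t) takes k : e as argument, giving t.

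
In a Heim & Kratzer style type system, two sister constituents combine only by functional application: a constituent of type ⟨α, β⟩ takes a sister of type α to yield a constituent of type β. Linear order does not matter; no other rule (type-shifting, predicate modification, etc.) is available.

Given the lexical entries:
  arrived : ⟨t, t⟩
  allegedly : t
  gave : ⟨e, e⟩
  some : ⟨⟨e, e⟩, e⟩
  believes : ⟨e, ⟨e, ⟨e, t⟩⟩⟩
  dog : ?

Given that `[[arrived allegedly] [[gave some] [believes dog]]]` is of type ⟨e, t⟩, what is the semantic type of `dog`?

⟨⟨e, ⟨e, ⟨e, t⟩⟩⟩, ⟨e, ⟨t, ⟨e, t⟩⟩⟩⟩

For [[arrived allegedly] [[gave some] [believes dog]]] to have type ⟨e, t⟩ with [arrived allegedly] of type t, [[gave some] [believes dog]] must be the function: [[gave some] [believes dog]] : ⟨t, ⟨e, t⟩⟩.
For [[gave some] [believes dog]] to have type ⟨t, ⟨e, t⟩⟩ with [gave some] of type e, [believes dog] must be the function: [believes dog] : ⟨e, ⟨t, ⟨e, t⟩⟩⟩.
For [believes dog] to have type ⟨e, ⟨t, ⟨e, t⟩⟩⟩ with believes of type ⟨e, ⟨e, ⟨e, t⟩⟩⟩, dog must be the function: dog : ⟨⟨e, ⟨e, ⟨e, t⟩⟩⟩, ⟨e, ⟨t, ⟨e, t⟩⟩⟩⟩.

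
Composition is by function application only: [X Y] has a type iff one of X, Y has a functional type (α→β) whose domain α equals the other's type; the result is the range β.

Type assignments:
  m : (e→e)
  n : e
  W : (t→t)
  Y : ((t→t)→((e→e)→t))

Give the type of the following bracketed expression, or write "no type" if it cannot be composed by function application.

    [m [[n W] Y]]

no type

[n W]: e and (t→t) cannot combine by function application — type clash.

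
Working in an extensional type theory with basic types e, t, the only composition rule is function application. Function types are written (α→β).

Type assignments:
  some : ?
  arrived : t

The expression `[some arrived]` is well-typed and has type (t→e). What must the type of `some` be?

For [some arrived] to have type (t→e) with arrived of type t, some must be the function: some : (t→(t→e)).

(t→(t→e))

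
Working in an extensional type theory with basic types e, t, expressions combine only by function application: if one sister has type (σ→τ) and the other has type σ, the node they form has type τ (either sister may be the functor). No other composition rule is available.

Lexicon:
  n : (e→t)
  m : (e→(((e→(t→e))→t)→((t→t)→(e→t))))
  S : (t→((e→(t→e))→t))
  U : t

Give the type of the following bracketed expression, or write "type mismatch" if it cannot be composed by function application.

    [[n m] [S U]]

At [n m]: neither (e→t) nor (e→(((e→(t→e))→t)→((t→t)→(e→t)))) can take the other as argument; the node is ill-typed.

type mismatch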